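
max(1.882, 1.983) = 1.983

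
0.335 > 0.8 False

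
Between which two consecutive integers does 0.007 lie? 0 and 1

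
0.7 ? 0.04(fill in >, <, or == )>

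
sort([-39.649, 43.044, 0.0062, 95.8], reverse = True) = [95.8, 43.044, 0.0062, -39.649]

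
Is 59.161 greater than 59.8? No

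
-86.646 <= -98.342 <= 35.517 False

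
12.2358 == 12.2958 False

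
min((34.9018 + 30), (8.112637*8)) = 64.901096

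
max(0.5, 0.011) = 0.5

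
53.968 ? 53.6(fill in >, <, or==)>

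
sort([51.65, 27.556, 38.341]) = [27.556, 38.341, 51.65]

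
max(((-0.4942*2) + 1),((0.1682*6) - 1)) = 0.0116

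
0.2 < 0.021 False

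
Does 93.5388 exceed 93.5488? No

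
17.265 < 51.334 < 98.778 True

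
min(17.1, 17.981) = 17.1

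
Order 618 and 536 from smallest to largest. 536, 618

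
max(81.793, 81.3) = 81.793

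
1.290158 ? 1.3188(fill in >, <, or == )<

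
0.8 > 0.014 True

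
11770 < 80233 True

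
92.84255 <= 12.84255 False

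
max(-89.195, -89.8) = -89.195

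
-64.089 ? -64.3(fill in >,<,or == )>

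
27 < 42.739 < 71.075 True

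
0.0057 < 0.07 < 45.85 True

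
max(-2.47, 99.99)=99.99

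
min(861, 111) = 111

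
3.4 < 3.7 True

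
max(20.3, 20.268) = 20.3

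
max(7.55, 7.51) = 7.55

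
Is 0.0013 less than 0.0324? Yes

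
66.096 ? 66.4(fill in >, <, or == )<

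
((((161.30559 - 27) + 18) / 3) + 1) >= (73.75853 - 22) True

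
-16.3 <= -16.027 True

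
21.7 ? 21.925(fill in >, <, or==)<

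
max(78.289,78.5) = 78.5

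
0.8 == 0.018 False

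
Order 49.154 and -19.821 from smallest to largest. -19.821,49.154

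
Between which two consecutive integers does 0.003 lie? 0 and 1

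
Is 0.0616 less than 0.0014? No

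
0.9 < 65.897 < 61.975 False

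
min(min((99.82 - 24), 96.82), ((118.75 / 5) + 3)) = 26.75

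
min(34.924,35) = 34.924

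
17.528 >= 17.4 True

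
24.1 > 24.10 False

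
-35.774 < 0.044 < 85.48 True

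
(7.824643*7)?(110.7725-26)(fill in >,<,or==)<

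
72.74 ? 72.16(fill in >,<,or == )>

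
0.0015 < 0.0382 True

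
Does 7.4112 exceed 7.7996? No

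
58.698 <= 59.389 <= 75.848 True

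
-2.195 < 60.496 True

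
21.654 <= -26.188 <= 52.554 False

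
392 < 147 False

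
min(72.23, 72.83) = 72.23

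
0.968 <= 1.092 True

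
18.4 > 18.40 False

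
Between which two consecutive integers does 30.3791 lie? 30 and 31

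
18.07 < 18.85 True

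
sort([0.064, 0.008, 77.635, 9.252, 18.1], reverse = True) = [77.635, 18.1, 9.252, 0.064, 0.008]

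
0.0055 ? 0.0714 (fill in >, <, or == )<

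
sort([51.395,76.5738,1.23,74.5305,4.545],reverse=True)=[76.5738,74.5305,51.395,4.545,1.23]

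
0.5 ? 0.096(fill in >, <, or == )>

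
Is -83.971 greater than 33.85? No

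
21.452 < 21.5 True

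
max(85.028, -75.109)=85.028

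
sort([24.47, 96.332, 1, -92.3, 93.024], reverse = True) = [96.332, 93.024, 24.47, 1, -92.3]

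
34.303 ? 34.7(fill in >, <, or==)<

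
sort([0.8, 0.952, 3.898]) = [0.8, 0.952, 3.898]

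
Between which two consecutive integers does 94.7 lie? 94 and 95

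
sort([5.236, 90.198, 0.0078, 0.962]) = [0.0078, 0.962, 5.236, 90.198]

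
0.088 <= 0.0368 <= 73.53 False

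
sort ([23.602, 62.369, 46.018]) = [23.602, 46.018, 62.369]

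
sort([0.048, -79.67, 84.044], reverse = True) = [84.044, 0.048, -79.67]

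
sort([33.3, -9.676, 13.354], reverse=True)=[33.3, 13.354, -9.676]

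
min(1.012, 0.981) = 0.981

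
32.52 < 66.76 True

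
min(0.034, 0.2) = 0.034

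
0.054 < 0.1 True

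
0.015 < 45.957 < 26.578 False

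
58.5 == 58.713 False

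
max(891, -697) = 891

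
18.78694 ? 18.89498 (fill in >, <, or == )<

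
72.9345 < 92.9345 True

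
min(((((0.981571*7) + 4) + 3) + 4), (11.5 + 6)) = 17.5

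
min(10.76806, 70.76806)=10.76806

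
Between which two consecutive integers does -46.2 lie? -47 and -46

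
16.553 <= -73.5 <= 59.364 False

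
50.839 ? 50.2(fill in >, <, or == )>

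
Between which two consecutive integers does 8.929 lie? 8 and 9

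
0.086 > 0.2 False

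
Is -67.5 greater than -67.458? No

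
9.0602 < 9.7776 True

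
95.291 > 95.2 True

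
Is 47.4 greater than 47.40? No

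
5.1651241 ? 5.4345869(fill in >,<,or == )<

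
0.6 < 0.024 False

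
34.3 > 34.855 False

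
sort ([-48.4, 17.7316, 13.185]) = [-48.4, 13.185, 17.7316]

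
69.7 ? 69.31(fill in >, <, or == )>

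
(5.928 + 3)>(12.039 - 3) False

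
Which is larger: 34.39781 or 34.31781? 34.39781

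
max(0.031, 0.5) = 0.5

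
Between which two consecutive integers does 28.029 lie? 28 and 29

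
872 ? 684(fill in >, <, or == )>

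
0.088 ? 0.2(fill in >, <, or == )<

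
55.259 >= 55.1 True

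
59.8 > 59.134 True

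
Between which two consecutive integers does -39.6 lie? -40 and -39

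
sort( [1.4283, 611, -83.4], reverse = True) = [611, 1.4283, -83.4]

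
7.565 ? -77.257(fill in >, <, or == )>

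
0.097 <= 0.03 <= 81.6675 False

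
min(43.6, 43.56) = 43.56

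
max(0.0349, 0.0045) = 0.0349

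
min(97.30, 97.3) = 97.30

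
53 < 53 False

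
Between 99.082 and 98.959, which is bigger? 99.082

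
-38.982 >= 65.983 False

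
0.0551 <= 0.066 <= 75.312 True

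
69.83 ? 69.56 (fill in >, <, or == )>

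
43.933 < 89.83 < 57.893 False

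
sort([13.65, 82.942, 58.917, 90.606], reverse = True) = [90.606, 82.942, 58.917, 13.65]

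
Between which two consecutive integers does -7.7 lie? -8 and -7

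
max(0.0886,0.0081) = 0.0886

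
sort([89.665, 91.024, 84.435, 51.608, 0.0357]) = [0.0357, 51.608, 84.435, 89.665, 91.024]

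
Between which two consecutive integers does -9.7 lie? -10 and -9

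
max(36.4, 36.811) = 36.811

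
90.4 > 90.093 True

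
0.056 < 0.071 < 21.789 True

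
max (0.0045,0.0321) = 0.0321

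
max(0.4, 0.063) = 0.4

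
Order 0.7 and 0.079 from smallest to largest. 0.079, 0.7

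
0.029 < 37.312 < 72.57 True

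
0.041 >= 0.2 False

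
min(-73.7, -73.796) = -73.796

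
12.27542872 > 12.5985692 False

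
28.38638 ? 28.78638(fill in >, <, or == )<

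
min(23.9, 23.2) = 23.2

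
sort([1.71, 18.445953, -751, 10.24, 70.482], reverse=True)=[70.482, 18.445953, 10.24, 1.71, -751]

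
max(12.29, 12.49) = 12.49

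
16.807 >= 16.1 True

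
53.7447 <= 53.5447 False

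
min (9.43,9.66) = 9.43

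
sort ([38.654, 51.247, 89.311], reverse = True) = [89.311, 51.247, 38.654]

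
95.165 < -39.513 False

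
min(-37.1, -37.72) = -37.72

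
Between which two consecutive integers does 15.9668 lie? 15 and 16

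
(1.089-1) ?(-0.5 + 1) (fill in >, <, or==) <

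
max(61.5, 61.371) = 61.5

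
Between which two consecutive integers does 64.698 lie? 64 and 65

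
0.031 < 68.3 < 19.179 False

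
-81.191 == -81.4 False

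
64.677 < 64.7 True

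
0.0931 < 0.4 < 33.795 True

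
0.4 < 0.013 False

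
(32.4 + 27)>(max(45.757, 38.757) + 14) False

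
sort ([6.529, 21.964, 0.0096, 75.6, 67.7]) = [0.0096, 6.529, 21.964, 67.7, 75.6]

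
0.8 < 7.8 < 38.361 True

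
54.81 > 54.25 True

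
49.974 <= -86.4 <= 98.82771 False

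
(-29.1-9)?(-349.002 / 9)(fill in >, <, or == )>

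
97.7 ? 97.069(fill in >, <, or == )>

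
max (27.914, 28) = 28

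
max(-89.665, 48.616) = 48.616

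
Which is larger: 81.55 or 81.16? 81.55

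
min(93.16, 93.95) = 93.16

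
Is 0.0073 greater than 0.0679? No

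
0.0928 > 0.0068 True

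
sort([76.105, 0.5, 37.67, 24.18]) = [0.5, 24.18, 37.67, 76.105]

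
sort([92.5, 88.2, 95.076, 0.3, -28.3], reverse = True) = [95.076, 92.5, 88.2, 0.3, -28.3]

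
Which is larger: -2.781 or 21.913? 21.913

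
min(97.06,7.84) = 7.84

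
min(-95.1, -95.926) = -95.926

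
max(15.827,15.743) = 15.827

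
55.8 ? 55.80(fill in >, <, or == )==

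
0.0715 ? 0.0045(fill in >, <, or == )>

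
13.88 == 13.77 False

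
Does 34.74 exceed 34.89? No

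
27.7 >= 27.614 True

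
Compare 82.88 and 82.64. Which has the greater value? 82.88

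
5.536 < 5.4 False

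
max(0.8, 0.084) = 0.8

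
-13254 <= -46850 False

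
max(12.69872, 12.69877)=12.69877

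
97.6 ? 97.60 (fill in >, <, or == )==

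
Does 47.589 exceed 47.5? Yes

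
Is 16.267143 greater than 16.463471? No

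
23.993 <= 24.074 True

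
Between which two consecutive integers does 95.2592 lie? 95 and 96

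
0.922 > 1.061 False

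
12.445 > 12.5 False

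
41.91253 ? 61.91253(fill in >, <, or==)<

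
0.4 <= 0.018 False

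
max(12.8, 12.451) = 12.8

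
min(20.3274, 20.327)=20.327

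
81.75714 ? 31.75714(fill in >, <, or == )>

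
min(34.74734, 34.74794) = 34.74734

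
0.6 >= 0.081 True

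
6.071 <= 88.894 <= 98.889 True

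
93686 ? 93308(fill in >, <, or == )>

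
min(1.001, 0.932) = 0.932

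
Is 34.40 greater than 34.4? No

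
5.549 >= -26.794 True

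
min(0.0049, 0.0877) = 0.0049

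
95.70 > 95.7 False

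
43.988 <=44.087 True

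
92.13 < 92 False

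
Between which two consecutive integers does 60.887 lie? 60 and 61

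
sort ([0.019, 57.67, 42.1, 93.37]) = [0.019, 42.1, 57.67, 93.37]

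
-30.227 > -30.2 False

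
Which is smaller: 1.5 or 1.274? 1.274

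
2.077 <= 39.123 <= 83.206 True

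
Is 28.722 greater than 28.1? Yes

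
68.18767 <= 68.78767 True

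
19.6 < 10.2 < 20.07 False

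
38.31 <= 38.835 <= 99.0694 True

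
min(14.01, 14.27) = 14.01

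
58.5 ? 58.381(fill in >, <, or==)>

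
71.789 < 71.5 False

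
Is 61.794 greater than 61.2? Yes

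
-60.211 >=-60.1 False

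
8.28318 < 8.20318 False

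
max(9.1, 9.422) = 9.422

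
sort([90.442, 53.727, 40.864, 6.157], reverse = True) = [90.442, 53.727, 40.864, 6.157]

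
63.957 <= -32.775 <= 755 False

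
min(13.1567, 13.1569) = 13.1567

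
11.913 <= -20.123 False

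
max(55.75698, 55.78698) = 55.78698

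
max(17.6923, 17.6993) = 17.6993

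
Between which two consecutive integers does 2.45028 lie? 2 and 3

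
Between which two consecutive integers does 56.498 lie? 56 and 57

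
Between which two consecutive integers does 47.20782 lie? 47 and 48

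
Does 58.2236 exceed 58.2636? No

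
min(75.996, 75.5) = 75.5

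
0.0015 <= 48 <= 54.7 True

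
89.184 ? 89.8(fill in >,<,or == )<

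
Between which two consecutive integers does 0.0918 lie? 0 and 1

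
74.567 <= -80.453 False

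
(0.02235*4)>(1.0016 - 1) True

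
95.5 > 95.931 False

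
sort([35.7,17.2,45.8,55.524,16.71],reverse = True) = [55.524,45.8,35.7,17.2,16.71]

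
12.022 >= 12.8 False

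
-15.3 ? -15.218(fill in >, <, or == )<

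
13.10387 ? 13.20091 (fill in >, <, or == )<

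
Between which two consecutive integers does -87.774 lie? -88 and -87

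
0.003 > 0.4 False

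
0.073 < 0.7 True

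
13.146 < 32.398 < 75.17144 True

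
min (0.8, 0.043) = 0.043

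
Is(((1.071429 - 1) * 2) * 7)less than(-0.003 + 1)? No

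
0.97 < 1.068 True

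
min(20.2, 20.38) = 20.2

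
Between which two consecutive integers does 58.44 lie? 58 and 59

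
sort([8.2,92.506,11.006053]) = [8.2,11.006053,92.506]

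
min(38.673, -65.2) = -65.2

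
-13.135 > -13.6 True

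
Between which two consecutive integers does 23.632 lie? 23 and 24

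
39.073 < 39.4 True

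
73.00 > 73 False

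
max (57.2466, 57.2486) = 57.2486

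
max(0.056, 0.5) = 0.5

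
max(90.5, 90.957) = 90.957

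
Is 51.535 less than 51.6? Yes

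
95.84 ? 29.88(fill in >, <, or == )>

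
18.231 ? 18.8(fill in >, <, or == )<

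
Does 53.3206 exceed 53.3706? No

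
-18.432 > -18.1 False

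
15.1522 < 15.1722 True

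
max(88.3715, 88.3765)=88.3765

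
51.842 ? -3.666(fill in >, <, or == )>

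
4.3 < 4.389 True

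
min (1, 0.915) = 0.915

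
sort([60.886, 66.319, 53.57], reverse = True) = [66.319, 60.886, 53.57]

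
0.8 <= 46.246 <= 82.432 True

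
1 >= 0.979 True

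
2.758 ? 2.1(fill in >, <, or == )>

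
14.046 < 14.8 True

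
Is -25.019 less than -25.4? No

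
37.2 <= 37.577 True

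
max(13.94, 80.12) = 80.12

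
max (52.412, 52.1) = 52.412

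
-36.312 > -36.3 False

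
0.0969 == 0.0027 False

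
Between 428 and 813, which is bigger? 813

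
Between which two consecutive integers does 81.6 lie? 81 and 82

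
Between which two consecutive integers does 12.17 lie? 12 and 13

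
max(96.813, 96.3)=96.813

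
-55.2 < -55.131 True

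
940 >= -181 True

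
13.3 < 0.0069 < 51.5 False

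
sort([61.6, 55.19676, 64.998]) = [55.19676, 61.6, 64.998]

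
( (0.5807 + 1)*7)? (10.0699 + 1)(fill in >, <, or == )<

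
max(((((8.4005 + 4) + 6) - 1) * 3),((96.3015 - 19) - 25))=52.3015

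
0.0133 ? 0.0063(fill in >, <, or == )>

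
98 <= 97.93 False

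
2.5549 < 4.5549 True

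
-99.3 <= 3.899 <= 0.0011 False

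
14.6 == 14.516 False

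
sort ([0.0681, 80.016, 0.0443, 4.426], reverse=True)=[80.016, 4.426, 0.0681, 0.0443]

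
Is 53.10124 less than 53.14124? Yes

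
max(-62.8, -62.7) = -62.7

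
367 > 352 True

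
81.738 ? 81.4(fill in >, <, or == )>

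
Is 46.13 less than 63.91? Yes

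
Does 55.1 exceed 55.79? No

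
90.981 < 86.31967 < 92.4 False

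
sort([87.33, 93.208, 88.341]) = [87.33, 88.341, 93.208]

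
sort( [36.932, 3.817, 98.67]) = [3.817, 36.932, 98.67]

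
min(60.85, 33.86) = 33.86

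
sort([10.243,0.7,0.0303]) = [0.0303,0.7,10.243]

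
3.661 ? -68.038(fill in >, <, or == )>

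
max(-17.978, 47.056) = 47.056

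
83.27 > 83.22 True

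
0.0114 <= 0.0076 False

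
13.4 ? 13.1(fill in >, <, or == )>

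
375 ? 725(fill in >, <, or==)<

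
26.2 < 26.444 True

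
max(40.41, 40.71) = 40.71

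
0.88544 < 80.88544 True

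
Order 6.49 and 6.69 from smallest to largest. 6.49, 6.69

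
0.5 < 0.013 False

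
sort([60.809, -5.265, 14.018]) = [-5.265, 14.018, 60.809]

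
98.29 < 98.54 True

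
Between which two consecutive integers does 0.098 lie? 0 and 1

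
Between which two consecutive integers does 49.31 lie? 49 and 50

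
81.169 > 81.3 False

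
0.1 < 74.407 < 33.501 False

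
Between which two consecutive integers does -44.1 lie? -45 and -44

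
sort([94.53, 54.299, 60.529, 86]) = [54.299, 60.529, 86, 94.53]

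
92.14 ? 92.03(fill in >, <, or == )>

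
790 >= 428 True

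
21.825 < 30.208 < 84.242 True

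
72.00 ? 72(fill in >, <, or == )==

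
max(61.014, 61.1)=61.1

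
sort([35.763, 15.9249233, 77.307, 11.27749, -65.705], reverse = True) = [77.307, 35.763, 15.9249233, 11.27749, -65.705]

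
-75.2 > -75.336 True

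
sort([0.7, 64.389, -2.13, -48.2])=[-48.2, -2.13, 0.7, 64.389]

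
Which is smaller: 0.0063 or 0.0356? 0.0063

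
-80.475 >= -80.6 True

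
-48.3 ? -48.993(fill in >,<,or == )>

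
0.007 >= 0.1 False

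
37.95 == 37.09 False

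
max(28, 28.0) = 28.0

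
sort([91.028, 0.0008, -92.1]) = [-92.1, 0.0008, 91.028]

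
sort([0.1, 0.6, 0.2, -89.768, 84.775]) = [-89.768, 0.1, 0.2, 0.6, 84.775]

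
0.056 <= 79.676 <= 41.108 False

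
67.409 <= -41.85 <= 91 False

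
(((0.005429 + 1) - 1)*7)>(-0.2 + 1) False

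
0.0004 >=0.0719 False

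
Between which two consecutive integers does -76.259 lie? -77 and -76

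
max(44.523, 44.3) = 44.523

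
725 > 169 True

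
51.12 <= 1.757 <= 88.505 False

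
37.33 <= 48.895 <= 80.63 True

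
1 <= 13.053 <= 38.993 True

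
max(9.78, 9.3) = 9.78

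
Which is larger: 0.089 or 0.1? 0.1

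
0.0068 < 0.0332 True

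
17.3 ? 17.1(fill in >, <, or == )>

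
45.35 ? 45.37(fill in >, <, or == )<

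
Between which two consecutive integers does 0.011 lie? 0 and 1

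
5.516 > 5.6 False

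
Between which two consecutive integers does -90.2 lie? -91 and -90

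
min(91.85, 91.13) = 91.13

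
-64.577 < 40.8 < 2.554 False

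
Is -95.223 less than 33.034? Yes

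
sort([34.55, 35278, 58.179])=[34.55, 58.179, 35278]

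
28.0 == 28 True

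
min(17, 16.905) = 16.905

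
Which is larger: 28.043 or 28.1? 28.1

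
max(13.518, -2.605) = 13.518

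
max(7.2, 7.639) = 7.639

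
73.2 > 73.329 False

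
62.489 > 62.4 True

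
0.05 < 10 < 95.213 True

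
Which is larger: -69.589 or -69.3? -69.3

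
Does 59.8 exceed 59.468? Yes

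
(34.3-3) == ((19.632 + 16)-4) False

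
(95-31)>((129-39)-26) False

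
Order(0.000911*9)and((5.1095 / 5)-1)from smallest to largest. (0.000911*9), ((5.1095 / 5)-1)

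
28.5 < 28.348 False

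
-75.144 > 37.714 False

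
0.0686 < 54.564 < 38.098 False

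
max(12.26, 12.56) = 12.56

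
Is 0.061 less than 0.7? Yes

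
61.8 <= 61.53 False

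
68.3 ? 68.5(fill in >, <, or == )<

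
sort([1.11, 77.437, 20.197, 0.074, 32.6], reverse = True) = [77.437, 32.6, 20.197, 1.11, 0.074]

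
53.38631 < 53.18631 False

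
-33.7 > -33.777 True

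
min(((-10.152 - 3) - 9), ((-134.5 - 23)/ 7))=-22.5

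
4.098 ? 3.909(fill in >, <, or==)>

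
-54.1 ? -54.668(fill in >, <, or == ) >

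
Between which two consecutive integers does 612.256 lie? 612 and 613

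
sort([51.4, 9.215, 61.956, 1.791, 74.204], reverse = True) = [74.204, 61.956, 51.4, 9.215, 1.791]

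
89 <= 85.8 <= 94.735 False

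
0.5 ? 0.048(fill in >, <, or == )>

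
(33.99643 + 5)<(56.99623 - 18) False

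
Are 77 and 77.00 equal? Yes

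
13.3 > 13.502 False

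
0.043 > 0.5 False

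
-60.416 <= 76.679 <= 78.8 True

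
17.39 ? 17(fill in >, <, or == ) >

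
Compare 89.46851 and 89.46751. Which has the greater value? 89.46851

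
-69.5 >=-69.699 True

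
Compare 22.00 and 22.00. They are equal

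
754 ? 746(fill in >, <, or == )>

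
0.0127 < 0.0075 False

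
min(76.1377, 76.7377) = 76.1377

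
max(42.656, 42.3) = 42.656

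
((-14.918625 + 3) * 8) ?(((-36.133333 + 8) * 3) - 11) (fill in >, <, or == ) >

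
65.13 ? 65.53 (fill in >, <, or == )<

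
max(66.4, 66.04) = 66.4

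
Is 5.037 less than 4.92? No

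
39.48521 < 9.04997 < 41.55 False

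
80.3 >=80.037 True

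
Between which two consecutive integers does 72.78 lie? 72 and 73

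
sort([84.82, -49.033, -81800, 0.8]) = [-81800, -49.033, 0.8, 84.82]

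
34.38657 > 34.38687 False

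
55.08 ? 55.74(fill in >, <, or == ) <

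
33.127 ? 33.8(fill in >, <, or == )<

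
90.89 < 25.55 False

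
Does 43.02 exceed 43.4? No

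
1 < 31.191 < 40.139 True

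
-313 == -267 False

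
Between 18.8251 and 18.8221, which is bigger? 18.8251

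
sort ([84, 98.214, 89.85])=[84, 89.85, 98.214]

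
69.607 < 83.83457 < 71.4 False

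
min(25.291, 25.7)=25.291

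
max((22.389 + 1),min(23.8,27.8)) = 23.8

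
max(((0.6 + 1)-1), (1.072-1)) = 0.6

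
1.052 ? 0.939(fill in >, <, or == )>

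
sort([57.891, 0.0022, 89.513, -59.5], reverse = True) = [89.513, 57.891, 0.0022, -59.5]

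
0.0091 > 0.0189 False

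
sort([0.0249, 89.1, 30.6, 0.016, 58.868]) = [0.016, 0.0249, 30.6, 58.868, 89.1]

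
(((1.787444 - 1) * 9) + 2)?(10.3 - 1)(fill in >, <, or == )<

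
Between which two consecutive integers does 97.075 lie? 97 and 98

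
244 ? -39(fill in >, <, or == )>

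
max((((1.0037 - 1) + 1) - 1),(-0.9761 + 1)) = 0.0239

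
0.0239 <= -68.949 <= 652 False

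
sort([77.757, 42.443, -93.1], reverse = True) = [77.757, 42.443, -93.1]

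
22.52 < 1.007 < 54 False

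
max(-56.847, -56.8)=-56.8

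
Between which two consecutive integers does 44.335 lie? 44 and 45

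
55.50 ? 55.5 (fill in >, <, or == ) ==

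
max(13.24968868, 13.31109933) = 13.31109933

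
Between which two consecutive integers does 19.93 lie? 19 and 20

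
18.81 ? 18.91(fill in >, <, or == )<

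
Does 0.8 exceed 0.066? Yes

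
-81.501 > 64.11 False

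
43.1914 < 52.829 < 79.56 True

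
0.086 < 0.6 True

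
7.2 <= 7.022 False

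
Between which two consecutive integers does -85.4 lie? -86 and -85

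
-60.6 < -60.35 True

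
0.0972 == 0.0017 False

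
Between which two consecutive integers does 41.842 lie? 41 and 42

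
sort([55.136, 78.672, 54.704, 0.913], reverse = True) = [78.672, 55.136, 54.704, 0.913]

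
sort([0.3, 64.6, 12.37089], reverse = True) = [64.6, 12.37089, 0.3]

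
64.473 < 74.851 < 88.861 True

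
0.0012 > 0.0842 False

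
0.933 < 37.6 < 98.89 True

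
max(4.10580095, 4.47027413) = 4.47027413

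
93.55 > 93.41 True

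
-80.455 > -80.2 False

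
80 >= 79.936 True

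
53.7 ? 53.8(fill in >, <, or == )<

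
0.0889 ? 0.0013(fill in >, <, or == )>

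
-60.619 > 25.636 False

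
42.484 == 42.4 False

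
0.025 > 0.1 False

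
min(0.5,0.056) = 0.056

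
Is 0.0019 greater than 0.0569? No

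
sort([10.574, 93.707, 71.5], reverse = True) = [93.707, 71.5, 10.574]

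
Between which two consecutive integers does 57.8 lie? 57 and 58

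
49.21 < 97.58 True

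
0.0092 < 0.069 True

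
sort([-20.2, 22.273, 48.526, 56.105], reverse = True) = [56.105, 48.526, 22.273, -20.2]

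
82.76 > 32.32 True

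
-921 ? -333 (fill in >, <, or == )<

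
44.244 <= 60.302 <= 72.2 True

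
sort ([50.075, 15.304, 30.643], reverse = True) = [50.075, 30.643, 15.304]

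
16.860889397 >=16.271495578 True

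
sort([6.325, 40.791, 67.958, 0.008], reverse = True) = [67.958, 40.791, 6.325, 0.008]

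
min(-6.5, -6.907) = -6.907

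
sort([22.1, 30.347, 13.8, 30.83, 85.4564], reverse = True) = [85.4564, 30.83, 30.347, 22.1, 13.8]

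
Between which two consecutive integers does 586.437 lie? 586 and 587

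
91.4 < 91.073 False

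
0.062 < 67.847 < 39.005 False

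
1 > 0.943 True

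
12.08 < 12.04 False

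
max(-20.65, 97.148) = 97.148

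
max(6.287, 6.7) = 6.7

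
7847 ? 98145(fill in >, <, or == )<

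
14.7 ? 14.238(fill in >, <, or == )>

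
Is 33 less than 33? No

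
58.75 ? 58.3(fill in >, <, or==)>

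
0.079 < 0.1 True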